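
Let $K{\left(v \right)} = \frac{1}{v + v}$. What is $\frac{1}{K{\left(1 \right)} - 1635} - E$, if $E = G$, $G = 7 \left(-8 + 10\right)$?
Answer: $- \frac{45768}{3269} \approx -14.001$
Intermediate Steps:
$G = 14$ ($G = 7 \cdot 2 = 14$)
$K{\left(v \right)} = \frac{1}{2 v}$
$E = 14$
$\frac{1}{K{\left(1 \right)} - 1635} - E = \frac{1}{\frac{1}{2 \cdot 1} - 1635} - 14 = \frac{1}{\frac{1}{2} \cdot 1 - 1635} - 14 = \frac{1}{\frac{1}{2} - 1635} - 14 = \frac{1}{- \frac{3269}{2}} - 14 = - \frac{2}{3269} - 14 = - \frac{45768}{3269}$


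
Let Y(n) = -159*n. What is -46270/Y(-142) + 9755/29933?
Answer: -582375760/337913637 ≈ -1.7234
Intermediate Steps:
-46270/Y(-142) + 9755/29933 = -46270/((-159*(-142))) + 9755/29933 = -46270/22578 + 9755*(1/29933) = -46270*1/22578 + 9755/29933 = -23135/11289 + 9755/29933 = -582375760/337913637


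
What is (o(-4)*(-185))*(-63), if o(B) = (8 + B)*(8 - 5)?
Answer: 139860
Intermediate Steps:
o(B) = 24 + 3*B (o(B) = (8 + B)*3 = 24 + 3*B)
(o(-4)*(-185))*(-63) = ((24 + 3*(-4))*(-185))*(-63) = ((24 - 12)*(-185))*(-63) = (12*(-185))*(-63) = -2220*(-63) = 139860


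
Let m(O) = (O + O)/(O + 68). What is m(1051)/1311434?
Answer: 1051/733747323 ≈ 1.4324e-6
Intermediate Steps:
m(O) = 2*O/(68 + O) (m(O) = (2*O)/(68 + O) = 2*O/(68 + O))
m(1051)/1311434 = (2*1051/(68 + 1051))/1311434 = (2*1051/1119)*(1/1311434) = (2*1051*(1/1119))*(1/1311434) = (2102/1119)*(1/1311434) = 1051/733747323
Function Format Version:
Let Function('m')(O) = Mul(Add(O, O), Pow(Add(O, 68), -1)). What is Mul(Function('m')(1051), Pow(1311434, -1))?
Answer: Rational(1051, 733747323) ≈ 1.4324e-6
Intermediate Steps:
Function('m')(O) = Mul(2, O, Pow(Add(68, O), -1)) (Function('m')(O) = Mul(Mul(2, O), Pow(Add(68, O), -1)) = Mul(2, O, Pow(Add(68, O), -1)))
Mul(Function('m')(1051), Pow(1311434, -1)) = Mul(Mul(2, 1051, Pow(Add(68, 1051), -1)), Pow(1311434, -1)) = Mul(Mul(2, 1051, Pow(1119, -1)), Rational(1, 1311434)) = Mul(Mul(2, 1051, Rational(1, 1119)), Rational(1, 1311434)) = Mul(Rational(2102, 1119), Rational(1, 1311434)) = Rational(1051, 733747323)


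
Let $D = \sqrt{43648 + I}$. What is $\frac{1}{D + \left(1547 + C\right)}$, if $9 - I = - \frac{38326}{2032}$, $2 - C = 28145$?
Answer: $- \frac{27021536}{718620396781} - \frac{10 \sqrt{450846698}}{718620396781} \approx -3.7897 \cdot 10^{-5}$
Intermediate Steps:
$C = -28143$ ($C = 2 - 28145 = -28143$)
$I = \frac{28307}{1016}$ ($I = 9 - - \frac{38326}{2032} = 9 - \left(-38326\right) \frac{1}{2032} = 9 - - \frac{19163}{1016} = 9 + \frac{19163}{1016} = \frac{28307}{1016} \approx 27.861$)
$D = \frac{5 \sqrt{450846698}}{508}$ ($D = \sqrt{43648 + \frac{28307}{1016}} = \sqrt{\frac{44374675}{1016}} = \frac{5 \sqrt{450846698}}{508} \approx 208.99$)
$\frac{1}{D + \left(1547 + C\right)} = \frac{1}{\frac{5 \sqrt{450846698}}{508} + \left(1547 - 28143\right)} = \frac{1}{\frac{5 \sqrt{450846698}}{508} - 26596} = \frac{1}{-26596 + \frac{5 \sqrt{450846698}}{508}}$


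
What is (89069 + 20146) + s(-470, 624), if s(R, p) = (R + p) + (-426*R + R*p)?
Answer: 16309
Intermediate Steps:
s(R, p) = p - 425*R + R*p
(89069 + 20146) + s(-470, 624) = (89069 + 20146) + (624 - 425*(-470) - 470*624) = 109215 + (624 + 199750 - 293280) = 109215 - 92906 = 16309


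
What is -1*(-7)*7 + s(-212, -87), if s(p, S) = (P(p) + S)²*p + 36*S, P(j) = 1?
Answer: -1571035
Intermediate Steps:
s(p, S) = 36*S + p*(1 + S)² (s(p, S) = (1 + S)²*p + 36*S = p*(1 + S)² + 36*S = 36*S + p*(1 + S)²)
-1*(-7)*7 + s(-212, -87) = -1*(-7)*7 + (36*(-87) - 212*(1 - 87)²) = 7*7 + (-3132 - 212*(-86)²) = 49 + (-3132 - 212*7396) = 49 + (-3132 - 1567952) = 49 - 1571084 = -1571035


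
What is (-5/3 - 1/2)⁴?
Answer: 28561/1296 ≈ 22.038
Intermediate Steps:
(-5/3 - 1/2)⁴ = (-5*⅓ - 1*½)⁴ = (-5/3 - ½)⁴ = (-13/6)⁴ = 28561/1296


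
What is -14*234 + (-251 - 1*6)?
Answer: -3533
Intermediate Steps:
-14*234 + (-251 - 1*6) = -3276 + (-251 - 6) = -3276 - 257 = -3533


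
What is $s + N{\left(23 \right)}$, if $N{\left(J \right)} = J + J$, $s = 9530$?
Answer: $9576$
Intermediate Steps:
$N{\left(J \right)} = 2 J$
$s + N{\left(23 \right)} = 9530 + 2 \cdot 23 = 9530 + 46 = 9576$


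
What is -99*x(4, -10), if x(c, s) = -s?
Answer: -990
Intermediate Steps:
-99*x(4, -10) = -(-99)*(-10) = -99*10 = -990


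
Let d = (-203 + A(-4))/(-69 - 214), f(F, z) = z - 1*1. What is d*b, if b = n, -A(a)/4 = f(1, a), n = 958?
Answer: 175314/283 ≈ 619.48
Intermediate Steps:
f(F, z) = -1 + z (f(F, z) = z - 1 = -1 + z)
A(a) = 4 - 4*a (A(a) = -4*(-1 + a) = 4 - 4*a)
d = 183/283 (d = (-203 + (4 - 4*(-4)))/(-69 - 214) = (-203 + (4 + 16))/(-283) = (-203 + 20)*(-1/283) = -183*(-1/283) = 183/283 ≈ 0.64664)
b = 958
d*b = (183/283)*958 = 175314/283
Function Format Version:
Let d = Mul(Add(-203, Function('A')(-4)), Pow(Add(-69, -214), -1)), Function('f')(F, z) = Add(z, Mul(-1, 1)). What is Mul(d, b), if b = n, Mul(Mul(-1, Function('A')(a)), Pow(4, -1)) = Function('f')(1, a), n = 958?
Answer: Rational(175314, 283) ≈ 619.48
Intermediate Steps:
Function('f')(F, z) = Add(-1, z) (Function('f')(F, z) = Add(z, -1) = Add(-1, z))
Function('A')(a) = Add(4, Mul(-4, a)) (Function('A')(a) = Mul(-4, Add(-1, a)) = Add(4, Mul(-4, a)))
d = Rational(183, 283) (d = Mul(Add(-203, Add(4, Mul(-4, -4))), Pow(Add(-69, -214), -1)) = Mul(Add(-203, Add(4, 16)), Pow(-283, -1)) = Mul(Add(-203, 20), Rational(-1, 283)) = Mul(-183, Rational(-1, 283)) = Rational(183, 283) ≈ 0.64664)
b = 958
Mul(d, b) = Mul(Rational(183, 283), 958) = Rational(175314, 283)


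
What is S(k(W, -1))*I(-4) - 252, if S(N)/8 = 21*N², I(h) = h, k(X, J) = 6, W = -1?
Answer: -24444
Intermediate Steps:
S(N) = 168*N² (S(N) = 8*(21*N²) = 168*N²)
S(k(W, -1))*I(-4) - 252 = (168*6²)*(-4) - 252 = (168*36)*(-4) - 252 = 6048*(-4) - 252 = -24192 - 252 = -24444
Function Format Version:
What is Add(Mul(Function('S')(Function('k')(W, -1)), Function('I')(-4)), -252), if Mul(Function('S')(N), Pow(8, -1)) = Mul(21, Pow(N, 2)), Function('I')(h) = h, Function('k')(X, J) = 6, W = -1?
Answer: -24444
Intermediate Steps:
Function('S')(N) = Mul(168, Pow(N, 2)) (Function('S')(N) = Mul(8, Mul(21, Pow(N, 2))) = Mul(168, Pow(N, 2)))
Add(Mul(Function('S')(Function('k')(W, -1)), Function('I')(-4)), -252) = Add(Mul(Mul(168, Pow(6, 2)), -4), -252) = Add(Mul(Mul(168, 36), -4), -252) = Add(Mul(6048, -4), -252) = Add(-24192, -252) = -24444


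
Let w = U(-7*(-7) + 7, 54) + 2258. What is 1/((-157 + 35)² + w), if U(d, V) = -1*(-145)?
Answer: 1/17287 ≈ 5.7847e-5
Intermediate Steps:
U(d, V) = 145
w = 2403 (w = 145 + 2258 = 2403)
1/((-157 + 35)² + w) = 1/((-157 + 35)² + 2403) = 1/((-122)² + 2403) = 1/(14884 + 2403) = 1/17287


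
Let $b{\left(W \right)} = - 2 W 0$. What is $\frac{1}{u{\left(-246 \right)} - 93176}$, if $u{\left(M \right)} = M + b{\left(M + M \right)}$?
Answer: $- \frac{1}{93422} \approx -1.0704 \cdot 10^{-5}$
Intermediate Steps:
$b{\left(W \right)} = 0$
$u{\left(M \right)} = M$ ($u{\left(M \right)} = M + 0 = M$)
$\frac{1}{u{\left(-246 \right)} - 93176} = \frac{1}{-246 - 93176} = \frac{1}{-93422} = - \frac{1}{93422}$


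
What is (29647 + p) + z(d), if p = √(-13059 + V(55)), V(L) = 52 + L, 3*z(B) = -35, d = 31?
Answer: 88906/3 + 2*I*√3238 ≈ 29635.0 + 113.81*I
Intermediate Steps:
z(B) = -35/3 (z(B) = (⅓)*(-35) = -35/3)
p = 2*I*√3238 (p = √(-13059 + (52 + 55)) = √(-13059 + 107) = √(-12952) = 2*I*√3238 ≈ 113.81*I)
(29647 + p) + z(d) = (29647 + 2*I*√3238) - 35/3 = 88906/3 + 2*I*√3238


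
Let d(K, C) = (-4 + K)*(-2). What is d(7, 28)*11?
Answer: -66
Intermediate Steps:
d(K, C) = 8 - 2*K
d(7, 28)*11 = (8 - 2*7)*11 = (8 - 14)*11 = -6*11 = -66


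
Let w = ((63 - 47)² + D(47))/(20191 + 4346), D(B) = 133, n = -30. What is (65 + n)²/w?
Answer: 30057825/389 ≈ 77270.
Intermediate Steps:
w = 389/24537 (w = ((63 - 47)² + 133)/(20191 + 4346) = (16² + 133)/24537 = (256 + 133)*(1/24537) = 389*(1/24537) = 389/24537 ≈ 0.015854)
(65 + n)²/w = (65 - 30)²/(389/24537) = 35²*(24537/389) = 1225*(24537/389) = 30057825/389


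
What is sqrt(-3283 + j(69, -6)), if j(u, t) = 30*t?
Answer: I*sqrt(3463) ≈ 58.847*I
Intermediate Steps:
sqrt(-3283 + j(69, -6)) = sqrt(-3283 + 30*(-6)) = sqrt(-3283 - 180) = sqrt(-3463) = I*sqrt(3463)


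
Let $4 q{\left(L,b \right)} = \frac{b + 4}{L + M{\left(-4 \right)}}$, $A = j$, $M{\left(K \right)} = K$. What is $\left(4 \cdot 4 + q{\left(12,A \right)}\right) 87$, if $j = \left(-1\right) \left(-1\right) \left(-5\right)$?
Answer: $\frac{44457}{32} \approx 1389.3$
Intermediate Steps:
$j = -5$ ($j = 1 \left(-5\right) = -5$)
$A = -5$
$q{\left(L,b \right)} = \frac{4 + b}{4 \left(-4 + L\right)}$ ($q{\left(L,b \right)} = \frac{\left(b + 4\right) \frac{1}{L - 4}}{4} = \frac{\left(4 + b\right) \frac{1}{-4 + L}}{4} = \frac{\frac{1}{-4 + L} \left(4 + b\right)}{4} = \frac{4 + b}{4 \left(-4 + L\right)}$)
$\left(4 \cdot 4 + q{\left(12,A \right)}\right) 87 = \left(4 \cdot 4 + \frac{4 - 5}{4 \left(-4 + 12\right)}\right) 87 = \left(16 + \frac{1}{4} \cdot \frac{1}{8} \left(-1\right)\right) 87 = \left(16 - \frac{1}{32}\right) 87 = \frac{511}{32} \cdot 87 = \frac{44457}{32}$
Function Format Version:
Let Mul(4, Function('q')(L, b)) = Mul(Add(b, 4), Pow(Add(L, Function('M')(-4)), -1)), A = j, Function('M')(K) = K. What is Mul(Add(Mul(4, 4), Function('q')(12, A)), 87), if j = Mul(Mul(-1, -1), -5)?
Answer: Rational(44457, 32) ≈ 1389.3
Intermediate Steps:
j = -5 (j = Mul(1, -5) = -5)
A = -5
Function('q')(L, b) = Mul(Rational(1, 4), Pow(Add(-4, L), -1), Add(4, b)) (Function('q')(L, b) = Mul(Rational(1, 4), Mul(Add(b, 4), Pow(Add(L, -4), -1))) = Mul(Rational(1, 4), Mul(Add(4, b), Pow(Add(-4, L), -1))) = Mul(Rational(1, 4), Mul(Pow(Add(-4, L), -1), Add(4, b))) = Mul(Rational(1, 4), Pow(Add(-4, L), -1), Add(4, b)))
Mul(Add(Mul(4, 4), Function('q')(12, A)), 87) = Mul(Add(Mul(4, 4), Mul(Rational(1, 4), Pow(Add(-4, 12), -1), Add(4, -5))), 87) = Mul(Add(16, Mul(Rational(1, 4), Pow(8, -1), -1)), 87) = Mul(Add(16, Mul(Rational(1, 4), Rational(1, 8), -1)), 87) = Mul(Add(16, Rational(-1, 32)), 87) = Mul(Rational(511, 32), 87) = Rational(44457, 32)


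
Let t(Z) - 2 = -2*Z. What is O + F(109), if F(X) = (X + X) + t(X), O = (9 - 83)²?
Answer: 5478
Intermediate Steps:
t(Z) = 2 - 2*Z
O = 5476 (O = (-74)² = 5476)
F(X) = 2 (F(X) = (X + X) + (2 - 2*X) = 2*X + (2 - 2*X) = 2)
O + F(109) = 5476 + 2 = 5478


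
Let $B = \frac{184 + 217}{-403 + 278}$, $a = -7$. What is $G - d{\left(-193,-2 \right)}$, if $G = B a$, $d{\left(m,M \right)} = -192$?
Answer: $\frac{26807}{125} \approx 214.46$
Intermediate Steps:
$B = - \frac{401}{125}$ ($B = \frac{401}{-125} = 401 \left(- \frac{1}{125}\right) = - \frac{401}{125} \approx -3.208$)
$G = \frac{2807}{125}$ ($G = \left(- \frac{401}{125}\right) \left(-7\right) = \frac{2807}{125} \approx 22.456$)
$G - d{\left(-193,-2 \right)} = \frac{2807}{125} - -192 = \frac{2807}{125} + 192 = \frac{26807}{125}$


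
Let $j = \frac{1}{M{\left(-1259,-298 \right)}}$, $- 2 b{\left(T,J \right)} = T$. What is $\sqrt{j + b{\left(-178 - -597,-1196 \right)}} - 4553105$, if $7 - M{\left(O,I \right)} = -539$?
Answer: $-4553105 + \frac{i \sqrt{15613689}}{273} \approx -4.5531 \cdot 10^{6} + 14.474 i$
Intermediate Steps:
$b{\left(T,J \right)} = - \frac{T}{2}$
$M{\left(O,I \right)} = 546$ ($M{\left(O,I \right)} = 7 - -539 = 7 + 539 = 546$)
$j = \frac{1}{546} \approx 0.0018315$
$\sqrt{j + b{\left(-178 - -597,-1196 \right)}} - 4553105 = \sqrt{\frac{1}{546} - \frac{-178 - -597}{2}} - 4553105 = \sqrt{\frac{1}{546} - \frac{-178 + 597}{2}} - 4553105 = \sqrt{\frac{1}{546} - \frac{419}{2}} - 4553105 = \sqrt{- \frac{57193}{273}} - 4553105 = \frac{i \sqrt{15613689}}{273} - 4553105 = -4553105 + \frac{i \sqrt{15613689}}{273}$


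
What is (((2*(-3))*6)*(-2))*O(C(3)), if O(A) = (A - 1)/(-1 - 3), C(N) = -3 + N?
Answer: 18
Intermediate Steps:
O(A) = ¼ - A/4 (O(A) = (-1 + A)/(-4) = (-1 + A)*(-¼) = ¼ - A/4)
(((2*(-3))*6)*(-2))*O(C(3)) = (((2*(-3))*6)*(-2))*(¼ - (-3 + 3)/4) = (-6*6*(-2))*(¼ - ¼*0) = (-36*(-2))*(¼ + 0) = 72*(¼) = 18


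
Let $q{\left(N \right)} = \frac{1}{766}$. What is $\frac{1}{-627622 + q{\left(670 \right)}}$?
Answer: $- \frac{766}{480758451} \approx -1.5933 \cdot 10^{-6}$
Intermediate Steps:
$q{\left(N \right)} = \frac{1}{766}$
$\frac{1}{-627622 + q{\left(670 \right)}} = \frac{1}{-627622 + \frac{1}{766}} = \frac{1}{- \frac{480758451}{766}} = - \frac{766}{480758451}$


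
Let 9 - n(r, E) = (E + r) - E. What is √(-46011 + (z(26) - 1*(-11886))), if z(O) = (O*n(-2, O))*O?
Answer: I*√26689 ≈ 163.37*I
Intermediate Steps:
n(r, E) = 9 - r (n(r, E) = 9 - ((E + r) - E) = 9 - r)
z(O) = 11*O² (z(O) = (O*(9 - 1*(-2)))*O = (O*(9 + 2))*O = (O*11)*O = (11*O)*O = 11*O²)
√(-46011 + (z(26) - 1*(-11886))) = √(-46011 + (11*26² - 1*(-11886))) = √(-46011 + (11*676 + 11886)) = √(-46011 + (7436 + 11886)) = √(-46011 + 19322) = √(-26689) = I*√26689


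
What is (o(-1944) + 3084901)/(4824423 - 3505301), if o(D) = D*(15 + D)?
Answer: 976411/188446 ≈ 5.1814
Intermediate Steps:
(o(-1944) + 3084901)/(4824423 - 3505301) = (-1944*(15 - 1944) + 3084901)/(4824423 - 3505301) = (-1944*(-1929) + 3084901)/1319122 = (3749976 + 3084901)*(1/1319122) = 6834877*(1/1319122) = 976411/188446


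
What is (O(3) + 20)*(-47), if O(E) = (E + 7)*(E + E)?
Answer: -3760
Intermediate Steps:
O(E) = 2*E*(7 + E) (O(E) = (7 + E)*(2*E) = 2*E*(7 + E))
(O(3) + 20)*(-47) = (2*3*(7 + 3) + 20)*(-47) = (2*3*10 + 20)*(-47) = (60 + 20)*(-47) = 80*(-47) = -3760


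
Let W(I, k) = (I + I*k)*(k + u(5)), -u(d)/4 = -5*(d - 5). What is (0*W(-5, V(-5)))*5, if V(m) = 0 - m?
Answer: 0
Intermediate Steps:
u(d) = -100 + 20*d (u(d) = -(-20)*(d - 5) = -(-20)*(-5 + d) = -4*(25 - 5*d) = -100 + 20*d)
V(m) = -m
W(I, k) = k*(I + I*k) (W(I, k) = (I + I*k)*(k + (-100 + 20*5)) = (I + I*k)*(k + (-100 + 100)) = (I + I*k)*(k + 0) = (I + I*k)*k = k*(I + I*k))
(0*W(-5, V(-5)))*5 = (0*(-5*(-1*(-5))*(1 - 1*(-5))))*5 = (0*(-5*5*(1 + 5)))*5 = (0*(-5*5*6))*5 = (0*(-150))*5 = 0*5 = 0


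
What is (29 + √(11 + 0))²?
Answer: (29 + √11)² ≈ 1044.4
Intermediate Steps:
(29 + √(11 + 0))² = (29 + √11)²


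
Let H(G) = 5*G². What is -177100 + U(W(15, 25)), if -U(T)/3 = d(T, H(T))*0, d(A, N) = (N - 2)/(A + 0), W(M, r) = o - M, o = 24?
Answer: -177100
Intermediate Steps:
W(M, r) = 24 - M
d(A, N) = (-2 + N)/A
U(T) = 0 (U(T) = -3*(-2 + 5*T²)/T*0 = -3*0 = 0)
-177100 + U(W(15, 25)) = -177100 + 0 = -177100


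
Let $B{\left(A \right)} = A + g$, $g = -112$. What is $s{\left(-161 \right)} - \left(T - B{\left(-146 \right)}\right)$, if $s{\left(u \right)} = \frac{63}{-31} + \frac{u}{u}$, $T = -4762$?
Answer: $\frac{139592}{31} \approx 4503.0$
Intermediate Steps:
$B{\left(A \right)} = -112 + A$ ($B{\left(A \right)} = A - 112 = -112 + A$)
$s{\left(u \right)} = - \frac{32}{31}$ ($s{\left(u \right)} = 63 \left(- \frac{1}{31}\right) + 1 = - \frac{63}{31} + 1 = - \frac{32}{31}$)
$s{\left(-161 \right)} - \left(T - B{\left(-146 \right)}\right) = - \frac{32}{31} - -4504 = - \frac{32}{31} + \left(-258 + 4762\right) = - \frac{32}{31} + 4504 = \frac{139592}{31}$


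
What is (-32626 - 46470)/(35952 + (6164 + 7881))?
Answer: -79096/49997 ≈ -1.5820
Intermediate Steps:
(-32626 - 46470)/(35952 + (6164 + 7881)) = -79096/(35952 + 14045) = -79096/49997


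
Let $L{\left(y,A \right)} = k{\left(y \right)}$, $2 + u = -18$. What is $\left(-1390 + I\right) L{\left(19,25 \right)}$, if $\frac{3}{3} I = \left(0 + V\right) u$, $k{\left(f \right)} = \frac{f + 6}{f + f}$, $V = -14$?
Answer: $- \frac{13875}{19} \approx -730.26$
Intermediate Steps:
$u = -20$ ($u = -2 - 18 = -20$)
$k{\left(f \right)} = \frac{6 + f}{2 f}$
$L{\left(y,A \right)} = \frac{6 + y}{2 y}$
$I = 280$ ($I = \left(0 - 14\right) \left(-20\right) = \left(-14\right) \left(-20\right) = 280$)
$\left(-1390 + I\right) L{\left(19,25 \right)} = \left(-1390 + 280\right) \frac{6 + 19}{2 \cdot 19} = - 1110 \cdot \frac{1}{2} \cdot \frac{1}{19} \cdot 25 = \left(-1110\right) \frac{25}{38} = - \frac{13875}{19}$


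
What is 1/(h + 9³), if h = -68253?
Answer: -1/67524 ≈ -1.4810e-5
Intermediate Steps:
1/(h + 9³) = 1/(-68253 + 9³) = 1/(-68253 + 729) = 1/(-67524) = -1/67524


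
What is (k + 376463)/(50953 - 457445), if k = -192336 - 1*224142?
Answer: 265/2692 ≈ 0.098440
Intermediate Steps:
k = -416478 (k = -192336 - 224142 = -416478)
(k + 376463)/(50953 - 457445) = (-416478 + 376463)/(50953 - 457445) = -40015/(-406492) = -40015*(-1/406492) = 265/2692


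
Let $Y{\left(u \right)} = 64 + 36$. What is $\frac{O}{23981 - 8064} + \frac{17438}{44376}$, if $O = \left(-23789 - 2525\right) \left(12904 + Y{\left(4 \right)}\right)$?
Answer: $- \frac{7592312055805}{353166396} \approx -21498.0$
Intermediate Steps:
$Y{\left(u \right)} = 100$
$O = -342187256$ ($O = \left(-23789 - 2525\right) \left(12904 + 100\right) = \left(-26314\right) 13004 = -342187256$)
$\frac{O}{23981 - 8064} + \frac{17438}{44376} = - \frac{342187256}{23981 - 8064} + \frac{17438}{44376} = - \frac{342187256}{15917} + 17438 \cdot \frac{1}{44376} = \left(-342187256\right) \frac{1}{15917} + \frac{8719}{22188} = - \frac{342187256}{15917} + \frac{8719}{22188} = - \frac{7592312055805}{353166396}$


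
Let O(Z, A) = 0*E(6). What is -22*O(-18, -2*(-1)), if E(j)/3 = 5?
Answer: 0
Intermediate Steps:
E(j) = 15 (E(j) = 3*5 = 15)
O(Z, A) = 0 (O(Z, A) = 0*15 = 0)
-22*O(-18, -2*(-1)) = -22*0 = 0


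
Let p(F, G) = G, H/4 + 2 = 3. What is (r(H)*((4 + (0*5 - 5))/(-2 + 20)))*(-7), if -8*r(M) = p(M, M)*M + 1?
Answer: -119/144 ≈ -0.82639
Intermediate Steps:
H = 4 (H = -8 + 4*3 = -8 + 12 = 4)
r(M) = -⅛ - M²/8 (r(M) = -(M*M + 1)/8 = -(M² + 1)/8 = -(1 + M²)/8 = -⅛ - M²/8)
(r(H)*((4 + (0*5 - 5))/(-2 + 20)))*(-7) = ((-⅛ - ⅛*4²)*((4 + (0*5 - 5))/(-2 + 20)))*(-7) = ((-⅛ - ⅛*16)*((4 + (0 - 5))/18))*(-7) = ((-⅛ - 2)*((4 - 5)*(1/18)))*(-7) = -(-17)/(8*18)*(-7) = -17/8*(-1/18)*(-7) = (17/144)*(-7) = -119/144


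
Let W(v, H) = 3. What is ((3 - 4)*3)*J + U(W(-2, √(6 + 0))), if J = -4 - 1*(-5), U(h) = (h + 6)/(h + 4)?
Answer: -12/7 ≈ -1.7143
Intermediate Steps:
U(h) = (6 + h)/(4 + h)
J = 1 (J = -4 + 5 = 1)
((3 - 4)*3)*J + U(W(-2, √(6 + 0))) = ((3 - 4)*3)*1 + (6 + 3)/(4 + 3) = -1*3*1 + 9/7 = -3*1 + (⅐)*9 = -3 + 9/7 = -12/7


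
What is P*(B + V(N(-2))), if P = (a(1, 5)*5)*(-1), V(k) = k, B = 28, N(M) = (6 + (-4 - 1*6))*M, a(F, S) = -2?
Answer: 360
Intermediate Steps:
N(M) = -4*M (N(M) = (6 + (-4 - 6))*M = (6 - 10)*M = -4*M)
P = 10 (P = -2*5*(-1) = -10*(-1) = 10)
P*(B + V(N(-2))) = 10*(28 - 4*(-2)) = 10*(28 + 8) = 10*36 = 360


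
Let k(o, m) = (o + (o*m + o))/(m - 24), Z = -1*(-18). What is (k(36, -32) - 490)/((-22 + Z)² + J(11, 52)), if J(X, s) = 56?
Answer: -3295/504 ≈ -6.5377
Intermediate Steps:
Z = 18
k(o, m) = (2*o + m*o)/(-24 + m) (k(o, m) = (o + (m*o + o))/(-24 + m) = (o + (o + m*o))/(-24 + m) = (2*o + m*o)/(-24 + m))
(k(36, -32) - 490)/((-22 + Z)² + J(11, 52)) = (36*(2 - 32)/(-24 - 32) - 490)/((-22 + 18)² + 56) = (36*(-30)/(-56) - 490)/((-4)² + 56) = (36*(-1/56)*(-30) - 490)/(16 + 56) = (135/7 - 490)/72 = -3295/7*1/72 = -3295/504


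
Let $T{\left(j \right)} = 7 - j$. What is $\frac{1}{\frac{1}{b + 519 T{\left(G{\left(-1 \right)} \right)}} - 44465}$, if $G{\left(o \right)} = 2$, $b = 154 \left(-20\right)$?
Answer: $- \frac{485}{21565526} \approx -2.249 \cdot 10^{-5}$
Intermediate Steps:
$b = -3080$
$\frac{1}{\frac{1}{b + 519 T{\left(G{\left(-1 \right)} \right)}} - 44465} = \frac{1}{\frac{1}{-3080 + 519 \left(7 - 2\right)} - 44465} = \frac{1}{\frac{1}{-3080 + 519 \cdot 5} - 44465} = \frac{1}{\frac{1}{-3080 + 2595} - 44465} = \frac{1}{\frac{1}{-485} - 44465} = \frac{1}{- \frac{1}{485} - 44465} = \frac{1}{- \frac{21565526}{485}} = - \frac{485}{21565526}$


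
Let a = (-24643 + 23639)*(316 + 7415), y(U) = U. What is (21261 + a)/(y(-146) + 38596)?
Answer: -7740663/38450 ≈ -201.32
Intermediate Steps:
a = -7761924 (a = -1004*7731 = -7761924)
(21261 + a)/(y(-146) + 38596) = (21261 - 7761924)/(-146 + 38596) = -7740663/38450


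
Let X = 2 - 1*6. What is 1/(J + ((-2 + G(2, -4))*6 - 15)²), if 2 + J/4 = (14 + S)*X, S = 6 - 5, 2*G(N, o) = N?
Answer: 1/193 ≈ 0.0051813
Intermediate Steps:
G(N, o) = N/2
X = -4 (X = 2 - 6 = -4)
S = 1
J = -248 (J = -8 + 4*((14 + 1)*(-4)) = -8 + 4*(15*(-4)) = -8 + 4*(-60) = -8 - 240 = -248)
1/(J + ((-2 + G(2, -4))*6 - 15)²) = 1/(-248 + ((-2 + (½)*2)*6 - 15)²) = 1/(-248 + ((-2 + 1)*6 - 15)²) = 1/(-248 + (-1*6 - 15)²) = 1/(-248 + (-6 - 15)²) = 1/(-248 + (-21)²) = 1/(-248 + 441) = 1/193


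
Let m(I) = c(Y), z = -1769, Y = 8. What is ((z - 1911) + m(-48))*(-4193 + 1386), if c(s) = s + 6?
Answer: 10290462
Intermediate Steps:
c(s) = 6 + s
m(I) = 14 (m(I) = 6 + 8 = 14)
((z - 1911) + m(-48))*(-4193 + 1386) = ((-1769 - 1911) + 14)*(-4193 + 1386) = (-3680 + 14)*(-2807) = -3666*(-2807) = 10290462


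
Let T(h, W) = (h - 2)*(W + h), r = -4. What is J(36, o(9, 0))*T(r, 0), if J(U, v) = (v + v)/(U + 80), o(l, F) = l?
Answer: 108/29 ≈ 3.7241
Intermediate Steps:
T(h, W) = (-2 + h)*(W + h)
J(U, v) = 2*v/(80 + U) (J(U, v) = (2*v)/(80 + U) = 2*v/(80 + U))
J(36, o(9, 0))*T(r, 0) = (2*9/(80 + 36))*((-4)² - 2*0 - 2*(-4) + 0*(-4)) = (2*9/116)*(16 + 0 + 8 + 0) = (2*9*(1/116))*24 = (9/58)*24 = 108/29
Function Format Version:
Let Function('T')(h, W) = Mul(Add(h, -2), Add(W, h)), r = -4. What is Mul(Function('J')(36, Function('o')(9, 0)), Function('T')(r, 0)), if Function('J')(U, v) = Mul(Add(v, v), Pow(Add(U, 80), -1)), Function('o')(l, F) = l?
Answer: Rational(108, 29) ≈ 3.7241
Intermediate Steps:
Function('T')(h, W) = Mul(Add(-2, h), Add(W, h))
Function('J')(U, v) = Mul(2, v, Pow(Add(80, U), -1)) (Function('J')(U, v) = Mul(Mul(2, v), Pow(Add(80, U), -1)) = Mul(2, v, Pow(Add(80, U), -1)))
Mul(Function('J')(36, Function('o')(9, 0)), Function('T')(r, 0)) = Mul(Mul(2, 9, Pow(Add(80, 36), -1)), Add(Pow(-4, 2), Mul(-2, 0), Mul(-2, -4), Mul(0, -4))) = Mul(Mul(2, 9, Pow(116, -1)), Add(16, 0, 8, 0)) = Mul(Mul(2, 9, Rational(1, 116)), 24) = Mul(Rational(9, 58), 24) = Rational(108, 29)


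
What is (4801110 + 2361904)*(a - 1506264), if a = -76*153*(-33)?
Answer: -8040769735560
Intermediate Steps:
a = 383724 (a = -11628*(-33) = 383724)
(4801110 + 2361904)*(a - 1506264) = (4801110 + 2361904)*(383724 - 1506264) = 7163014*(-1122540) = -8040769735560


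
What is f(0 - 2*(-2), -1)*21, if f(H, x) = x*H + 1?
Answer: -63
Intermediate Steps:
f(H, x) = 1 + H*x (f(H, x) = H*x + 1 = 1 + H*x)
f(0 - 2*(-2), -1)*21 = (1 + (0 - 2*(-2))*(-1))*21 = (1 + (0 + 4)*(-1))*21 = (1 + 4*(-1))*21 = (1 - 4)*21 = -3*21 = -63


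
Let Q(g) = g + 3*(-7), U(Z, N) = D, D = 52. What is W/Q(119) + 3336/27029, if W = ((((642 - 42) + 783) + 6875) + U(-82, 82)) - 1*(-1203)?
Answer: 36779115/378406 ≈ 97.195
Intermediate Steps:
U(Z, N) = 52
Q(g) = -21 + g (Q(g) = g - 21 = -21 + g)
W = 9513 (W = ((((642 - 42) + 783) + 6875) + 52) - 1*(-1203) = (((600 + 783) + 6875) + 52) + 1203 = ((1383 + 6875) + 52) + 1203 = (8258 + 52) + 1203 = 8310 + 1203 = 9513)
W/Q(119) + 3336/27029 = 9513/(-21 + 119) + 3336/27029 = 9513/98 + 3336*(1/27029) = 9513*(1/98) + 3336/27029 = 1359/14 + 3336/27029 = 36779115/378406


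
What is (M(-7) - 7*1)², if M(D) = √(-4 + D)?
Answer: (7 - I*√11)² ≈ 38.0 - 46.433*I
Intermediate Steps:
(M(-7) - 7*1)² = (√(-4 - 7) - 7*1)² = (√(-11) - 7)² = (I*√11 - 7)² = (-7 + I*√11)²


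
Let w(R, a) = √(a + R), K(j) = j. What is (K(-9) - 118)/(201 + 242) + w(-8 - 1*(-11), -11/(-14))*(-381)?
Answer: -127/443 - 381*√742/14 ≈ -741.59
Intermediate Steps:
w(R, a) = √(R + a)
(K(-9) - 118)/(201 + 242) + w(-8 - 1*(-11), -11/(-14))*(-381) = (-9 - 118)/(201 + 242) + √((-8 - 1*(-11)) - 11/(-14))*(-381) = -127/443 + √((-8 + 11) - 11*(-1/14))*(-381) = -127*1/443 + √(3 + 11/14)*(-381) = -127/443 + √(53/14)*(-381) = -127/443 + (√742/14)*(-381) = -127/443 - 381*√742/14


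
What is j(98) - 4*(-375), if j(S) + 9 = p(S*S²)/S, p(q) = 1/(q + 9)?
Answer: 137526407719/92237698 ≈ 1491.0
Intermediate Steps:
p(q) = 1/(9 + q)
j(S) = -9 + 1/(S*(9 + S³)) (j(S) = -9 + 1/((9 + S*S²)*S) = -9 + 1/((9 + S³)*S) = -9 + 1/(S*(9 + S³)))
j(98) - 4*(-375) = (-9 + 1/(98*(9 + 98³))) - 4*(-375) = (-9 + 1/(98*(9 + 941192))) + 1500 = (-9 + (1/98)/941201) + 1500 = (-9 + (1/98)*(1/941201)) + 1500 = (-9 + 1/92237698) + 1500 = -830139281/92237698 + 1500 = 137526407719/92237698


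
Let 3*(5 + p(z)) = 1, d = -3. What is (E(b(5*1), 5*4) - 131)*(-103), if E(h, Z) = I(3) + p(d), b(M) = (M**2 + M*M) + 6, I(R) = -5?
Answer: 43466/3 ≈ 14489.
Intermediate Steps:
p(z) = -14/3 (p(z) = -5 + (1/3)*1 = -5 + 1/3 = -14/3)
b(M) = 6 + 2*M**2 (b(M) = (M**2 + M**2) + 6 = 2*M**2 + 6 = 6 + 2*M**2)
E(h, Z) = -29/3 (E(h, Z) = -5 - 14/3 = -29/3)
(E(b(5*1), 5*4) - 131)*(-103) = (-29/3 - 131)*(-103) = -422/3*(-103) = 43466/3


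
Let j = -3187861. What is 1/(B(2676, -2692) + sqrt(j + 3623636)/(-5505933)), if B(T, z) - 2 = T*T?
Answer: 217087183477141318242/1554556544961772482821524901 + 27529665*sqrt(17431)/1554556544961772482821524901 ≈ 1.3965e-7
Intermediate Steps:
B(T, z) = 2 + T**2 (B(T, z) = 2 + T*T = 2 + T**2)
1/(B(2676, -2692) + sqrt(j + 3623636)/(-5505933)) = 1/((2 + 2676**2) + sqrt(-3187861 + 3623636)/(-5505933)) = 1/((2 + 7160976) + sqrt(435775)*(-1/5505933)) = 1/(7160978 + (5*sqrt(17431))*(-1/5505933)) = 1/(7160978 - 5*sqrt(17431)/5505933)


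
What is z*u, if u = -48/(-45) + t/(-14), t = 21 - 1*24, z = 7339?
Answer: 1974191/210 ≈ 9400.9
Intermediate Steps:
t = -3 (t = 21 - 24 = -3)
u = 269/210 (u = -48/(-45) - 3/(-14) = -48*(-1/45) - 3*(-1/14) = 16/15 + 3/14 = 269/210 ≈ 1.2810)
z*u = 7339*(269/210) = 1974191/210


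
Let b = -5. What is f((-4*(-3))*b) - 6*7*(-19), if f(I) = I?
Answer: 738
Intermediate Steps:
f((-4*(-3))*b) - 6*7*(-19) = -4*(-3)*(-5) - 6*7*(-19) = 12*(-5) - 42*(-19) = -60 + 798 = 738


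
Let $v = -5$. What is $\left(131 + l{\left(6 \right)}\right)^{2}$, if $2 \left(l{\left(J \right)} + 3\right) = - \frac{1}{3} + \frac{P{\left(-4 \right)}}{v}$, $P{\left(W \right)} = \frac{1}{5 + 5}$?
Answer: $\frac{1470492409}{90000} \approx 16339.0$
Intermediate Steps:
$P{\left(W \right)} = \frac{1}{10}$
$l{\left(J \right)} = - \frac{953}{300}$ ($l{\left(J \right)} = -3 + \frac{- \frac{1}{3} + \frac{1}{10 \left(-5\right)}}{2} = -3 + \frac{\left(-1\right) \frac{1}{3} + \frac{1}{10} \left(- \frac{1}{5}\right)}{2} = -3 + \frac{- \frac{1}{3} - \frac{1}{50}}{2} = -3 + \frac{1}{2} \left(- \frac{53}{150}\right) = -3 - \frac{53}{300} = - \frac{953}{300}$)
$\left(131 + l{\left(6 \right)}\right)^{2} = \left(131 - \frac{953}{300}\right)^{2} = \left(\frac{38347}{300}\right)^{2} = \frac{1470492409}{90000}$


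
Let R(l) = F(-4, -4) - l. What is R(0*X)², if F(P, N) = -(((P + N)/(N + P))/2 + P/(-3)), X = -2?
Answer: 121/36 ≈ 3.3611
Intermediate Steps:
F(P, N) = -½ + P/3 (F(P, N) = -(((N + P)/(N + P))*(½) + P*(-⅓)) = -(1*(½) - P/3) = -(½ - P/3) = -½ + P/3)
R(l) = -11/6 - l (R(l) = (-½ + (⅓)*(-4)) - l = (-½ - 4/3) - l = -11/6 - l)
R(0*X)² = (-11/6 - 0*(-2))² = (-11/6 - 1*0)² = (-11/6 + 0)² = (-11/6)² = 121/36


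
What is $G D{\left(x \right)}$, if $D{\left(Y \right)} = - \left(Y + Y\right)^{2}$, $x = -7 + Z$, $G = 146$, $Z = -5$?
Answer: $-84096$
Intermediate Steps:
$x = -12$ ($x = -7 - 5 = -12$)
$D{\left(Y \right)} = - 4 Y^{2}$ ($D{\left(Y \right)} = - \left(2 Y\right)^{2} = - 4 Y^{2}$)
$G D{\left(x \right)} = 146 \left(- 4 \left(-12\right)^{2}\right) = 146 \left(\left(-4\right) 144\right) = 146 \left(-576\right) = -84096$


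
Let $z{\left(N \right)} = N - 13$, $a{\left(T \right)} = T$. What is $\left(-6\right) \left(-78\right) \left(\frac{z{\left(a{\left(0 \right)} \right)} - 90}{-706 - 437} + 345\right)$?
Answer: $\frac{20510776}{127} \approx 1.615 \cdot 10^{5}$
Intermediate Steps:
$z{\left(N \right)} = -13 + N$ ($z{\left(N \right)} = N - 13 = -13 + N$)
$\left(-6\right) \left(-78\right) \left(\frac{z{\left(a{\left(0 \right)} \right)} - 90}{-706 - 437} + 345\right) = \left(-6\right) \left(-78\right) \left(\frac{\left(-13 + 0\right) - 90}{-706 - 437} + 345\right) = 468 \left(\frac{-13 - 90}{-1143} + 345\right) = 468 \left(\left(-103\right) \left(- \frac{1}{1143}\right) + 345\right) = 468 \left(\frac{103}{1143} + 345\right) = 468 \cdot \frac{394438}{1143} = \frac{20510776}{127}$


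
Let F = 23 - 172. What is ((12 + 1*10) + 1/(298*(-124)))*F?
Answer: -812943/248 ≈ -3278.0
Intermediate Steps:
F = -149
((12 + 1*10) + 1/(298*(-124)))*F = ((12 + 1*10) + 1/(298*(-124)))*(-149) = ((12 + 10) + (1/298)*(-1/124))*(-149) = (22 - 1/36952)*(-149) = (812943/36952)*(-149) = -812943/248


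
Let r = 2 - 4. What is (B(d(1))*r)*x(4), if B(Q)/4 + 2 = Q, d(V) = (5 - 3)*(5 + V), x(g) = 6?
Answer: -480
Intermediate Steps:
d(V) = 10 + 2*V (d(V) = 2*(5 + V) = 10 + 2*V)
B(Q) = -8 + 4*Q
r = -2
(B(d(1))*r)*x(4) = ((-8 + 4*(10 + 2*1))*(-2))*6 = ((-8 + 4*(10 + 2))*(-2))*6 = ((-8 + 4*12)*(-2))*6 = ((-8 + 48)*(-2))*6 = (40*(-2))*6 = -80*6 = -480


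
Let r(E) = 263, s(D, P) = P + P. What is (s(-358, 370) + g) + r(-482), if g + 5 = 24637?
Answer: 25635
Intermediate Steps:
g = 24632 (g = -5 + 24637 = 24632)
s(D, P) = 2*P
(s(-358, 370) + g) + r(-482) = (2*370 + 24632) + 263 = (740 + 24632) + 263 = 25372 + 263 = 25635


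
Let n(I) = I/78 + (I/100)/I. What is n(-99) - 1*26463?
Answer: -34403537/1300 ≈ -26464.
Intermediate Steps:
n(I) = 1/100 + I/78 (n(I) = I*(1/78) + (I*(1/100))/I = I/78 + (I/100)/I = I/78 + 1/100 = 1/100 + I/78)
n(-99) - 1*26463 = (1/100 + (1/78)*(-99)) - 1*26463 = (1/100 - 33/26) - 26463 = -1637/1300 - 26463 = -34403537/1300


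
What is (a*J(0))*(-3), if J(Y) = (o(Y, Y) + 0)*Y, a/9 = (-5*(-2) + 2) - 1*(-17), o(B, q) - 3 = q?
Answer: 0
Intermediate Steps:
o(B, q) = 3 + q
a = 261 (a = 9*((-5*(-2) + 2) - 1*(-17)) = 9*((10 + 2) + 17) = 9*(12 + 17) = 9*29 = 261)
J(Y) = Y*(3 + Y) (J(Y) = ((3 + Y) + 0)*Y = (3 + Y)*Y = Y*(3 + Y))
(a*J(0))*(-3) = (261*(0*(3 + 0)))*(-3) = (261*(0*3))*(-3) = (261*0)*(-3) = 0*(-3) = 0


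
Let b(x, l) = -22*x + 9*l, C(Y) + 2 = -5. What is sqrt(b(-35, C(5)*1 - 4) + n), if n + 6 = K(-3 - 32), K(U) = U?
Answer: 3*sqrt(70) ≈ 25.100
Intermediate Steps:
C(Y) = -7 (C(Y) = -2 - 5 = -7)
n = -41 (n = -6 + (-3 - 32) = -6 - 35 = -41)
sqrt(b(-35, C(5)*1 - 4) + n) = sqrt((-22*(-35) + 9*(-7*1 - 4)) - 41) = sqrt((770 + 9*(-7 - 4)) - 41) = sqrt((770 + 9*(-11)) - 41) = sqrt((770 - 99) - 41) = sqrt(671 - 41) = sqrt(630) = 3*sqrt(70)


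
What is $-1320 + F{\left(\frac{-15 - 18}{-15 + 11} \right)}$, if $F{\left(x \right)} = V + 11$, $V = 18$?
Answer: $-1291$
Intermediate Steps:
$F{\left(x \right)} = 29$ ($F{\left(x \right)} = 18 + 11 = 29$)
$-1320 + F{\left(\frac{-15 - 18}{-15 + 11} \right)} = -1320 + 29 = -1291$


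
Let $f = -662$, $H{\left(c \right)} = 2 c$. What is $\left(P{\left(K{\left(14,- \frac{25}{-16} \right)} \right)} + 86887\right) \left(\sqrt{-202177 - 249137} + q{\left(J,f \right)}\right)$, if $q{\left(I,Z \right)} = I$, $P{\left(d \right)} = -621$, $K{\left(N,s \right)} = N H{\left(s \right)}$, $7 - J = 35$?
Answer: $-2415448 + 258798 i \sqrt{50146} \approx -2.4154 \cdot 10^{6} + 5.7953 \cdot 10^{7} i$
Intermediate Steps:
$J = -28$ ($J = 7 - 35 = -28$)
$K{\left(N,s \right)} = 2 N s$ ($K{\left(N,s \right)} = N 2 s = 2 N s$)
$\left(P{\left(K{\left(14,- \frac{25}{-16} \right)} \right)} + 86887\right) \left(\sqrt{-202177 - 249137} + q{\left(J,f \right)}\right) = \left(-621 + 86887\right) \left(\sqrt{-202177 - 249137} - 28\right) = 86266 \left(\sqrt{-451314} - 28\right) = 86266 \left(3 i \sqrt{50146} - 28\right) = 86266 \left(-28 + 3 i \sqrt{50146}\right) = -2415448 + 258798 i \sqrt{50146}$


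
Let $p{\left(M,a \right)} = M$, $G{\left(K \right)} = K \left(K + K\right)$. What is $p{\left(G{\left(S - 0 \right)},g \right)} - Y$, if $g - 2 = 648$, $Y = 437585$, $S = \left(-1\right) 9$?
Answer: $-437423$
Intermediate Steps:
$S = -9$
$G{\left(K \right)} = 2 K^{2}$ ($G{\left(K \right)} = K 2 K = 2 K^{2}$)
$g = 650$ ($g = 2 + 648 = 650$)
$p{\left(G{\left(S - 0 \right)},g \right)} - Y = 2 \left(-9 - 0\right)^{2} - 437585 = 2 \left(-9 + 0\right)^{2} - 437585 = 2 \left(-9\right)^{2} - 437585 = 2 \cdot 81 - 437585 = 162 - 437585 = -437423$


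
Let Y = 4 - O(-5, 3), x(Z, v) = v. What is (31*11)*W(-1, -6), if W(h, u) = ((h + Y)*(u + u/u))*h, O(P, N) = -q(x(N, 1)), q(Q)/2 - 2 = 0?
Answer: 11935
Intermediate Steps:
q(Q) = 4 (q(Q) = 4 + 2*0 = 4 + 0 = 4)
O(P, N) = -4 (O(P, N) = -1*4 = -4)
Y = 8 (Y = 4 - 1*(-4) = 4 + 4 = 8)
W(h, u) = h*(1 + u)*(8 + h) (W(h, u) = ((h + 8)*(u + u/u))*h = ((8 + h)*(u + 1))*h = ((8 + h)*(1 + u))*h = ((1 + u)*(8 + h))*h = h*(1 + u)*(8 + h))
(31*11)*W(-1, -6) = (31*11)*(-(8 - 1 + 8*(-6) - 1*(-6))) = 341*(-(8 - 1 - 48 + 6)) = 341*(-1*(-35)) = 341*35 = 11935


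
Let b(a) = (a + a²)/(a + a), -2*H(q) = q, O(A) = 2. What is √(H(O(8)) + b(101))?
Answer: 5*√2 ≈ 7.0711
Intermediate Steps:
H(q) = -q/2
b(a) = (a + a²)/(2*a) (b(a) = (a + a²)/((2*a)) = (a + a²)*(1/(2*a)) = (a + a²)/(2*a))
√(H(O(8)) + b(101)) = √(-½*2 + (½ + (½)*101)) = √(-1 + (½ + 101/2)) = √(-1 + 51) = √50 = 5*√2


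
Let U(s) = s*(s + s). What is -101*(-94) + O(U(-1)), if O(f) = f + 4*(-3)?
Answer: 9484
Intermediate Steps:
U(s) = 2*s² (U(s) = s*(2*s) = 2*s²)
O(f) = -12 + f (O(f) = f - 12 = -12 + f)
-101*(-94) + O(U(-1)) = -101*(-94) + (-12 + 2*(-1)²) = 9494 + (-12 + 2*1) = 9494 + (-12 + 2) = 9494 - 10 = 9484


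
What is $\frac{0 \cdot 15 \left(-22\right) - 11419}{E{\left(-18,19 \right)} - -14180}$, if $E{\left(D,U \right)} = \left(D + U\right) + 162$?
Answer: $- \frac{11419}{14343} \approx -0.79614$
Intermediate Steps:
$E{\left(D,U \right)} = 162 + D + U$
$\frac{0 \cdot 15 \left(-22\right) - 11419}{E{\left(-18,19 \right)} - -14180} = \frac{0 \cdot 15 \left(-22\right) - 11419}{\left(162 - 18 + 19\right) - -14180} = \frac{0 \left(-22\right) - 11419}{163 + 14180} = \frac{0 - 11419}{14343} = \left(-11419\right) \frac{1}{14343} = - \frac{11419}{14343}$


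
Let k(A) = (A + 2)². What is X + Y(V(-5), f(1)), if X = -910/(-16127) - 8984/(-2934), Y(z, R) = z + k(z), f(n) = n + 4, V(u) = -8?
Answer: 736210106/23658309 ≈ 31.118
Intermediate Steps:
k(A) = (2 + A)²
f(n) = 4 + n
Y(z, R) = z + (2 + z)²
X = 73777454/23658309 (X = -910*(-1/16127) - 8984*(-1/2934) = 910/16127 + 4492/1467 = 73777454/23658309 ≈ 3.1185)
X + Y(V(-5), f(1)) = 73777454/23658309 + (-8 + (2 - 8)²) = 73777454/23658309 + (-8 + (-6)²) = 73777454/23658309 + (-8 + 36) = 73777454/23658309 + 28 = 736210106/23658309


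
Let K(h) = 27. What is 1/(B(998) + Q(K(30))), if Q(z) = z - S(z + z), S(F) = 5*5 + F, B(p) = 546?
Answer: 1/494 ≈ 0.0020243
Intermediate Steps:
S(F) = 25 + F
Q(z) = -25 - z (Q(z) = z - (25 + (z + z)) = z - (25 + 2*z) = z + (-25 - 2*z) = -25 - z)
1/(B(998) + Q(K(30))) = 1/(546 + (-25 - 1*27)) = 1/(546 + (-25 - 27)) = 1/(546 - 52) = 1/494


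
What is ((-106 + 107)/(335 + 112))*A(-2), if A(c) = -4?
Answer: -4/447 ≈ -0.0089485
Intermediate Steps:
((-106 + 107)/(335 + 112))*A(-2) = ((-106 + 107)/(335 + 112))*(-4) = (1/447)*(-4) = -4/447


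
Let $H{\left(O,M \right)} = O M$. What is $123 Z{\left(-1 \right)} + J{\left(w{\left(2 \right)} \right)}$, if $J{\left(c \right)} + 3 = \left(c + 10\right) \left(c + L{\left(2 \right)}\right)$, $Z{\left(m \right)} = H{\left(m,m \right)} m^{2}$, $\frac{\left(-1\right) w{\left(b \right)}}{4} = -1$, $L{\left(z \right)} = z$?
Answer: $204$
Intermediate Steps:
$H{\left(O,M \right)} = M O$
$w{\left(b \right)} = 4$ ($w{\left(b \right)} = \left(-4\right) \left(-1\right) = 4$)
$Z{\left(m \right)} = m^{4}$ ($Z{\left(m \right)} = m m m^{2} = m^{2} m^{2} = m^{4}$)
$J{\left(c \right)} = -3 + \left(2 + c\right) \left(10 + c\right)$ ($J{\left(c \right)} = -3 + \left(c + 10\right) \left(c + 2\right) = -3 + \left(10 + c\right) \left(2 + c\right) = -3 + \left(2 + c\right) \left(10 + c\right)$)
$123 Z{\left(-1 \right)} + J{\left(w{\left(2 \right)} \right)} = 123 \left(-1\right)^{4} + \left(17 + 4^{2} + 12 \cdot 4\right) = 123 \cdot 1 + \left(17 + 16 + 48\right) = 123 + 81 = 204$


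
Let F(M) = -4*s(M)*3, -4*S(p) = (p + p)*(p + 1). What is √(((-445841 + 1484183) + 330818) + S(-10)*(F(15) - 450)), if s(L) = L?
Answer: √1397510 ≈ 1182.2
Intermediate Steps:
S(p) = -p*(1 + p)/2 (S(p) = -(p + p)*(p + 1)/4 = -2*p*(1 + p)/4 = -p*(1 + p)/2)
F(M) = -12*M (F(M) = -4*M*3 = -12*M)
√(((-445841 + 1484183) + 330818) + S(-10)*(F(15) - 450)) = √(((-445841 + 1484183) + 330818) + (-½*(-10)*(1 - 10))*(-12*15 - 450)) = √((1038342 + 330818) + (-½*(-10)*(-9))*(-180 - 450)) = √(1369160 - 45*(-630)) = √(1369160 + 28350) = √1397510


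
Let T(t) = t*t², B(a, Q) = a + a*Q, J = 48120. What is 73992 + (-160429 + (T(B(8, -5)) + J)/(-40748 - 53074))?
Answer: -213413357/2469 ≈ -86437.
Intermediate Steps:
B(a, Q) = a + Q*a
T(t) = t³
73992 + (-160429 + (T(B(8, -5)) + J)/(-40748 - 53074)) = 73992 + (-160429 + ((8*(1 - 5))³ + 48120)/(-40748 - 53074)) = 73992 + (-160429 + ((8*(-4))³ + 48120)/(-93822)) = 73992 + (-160429 + ((-32)³ + 48120)*(-1/93822)) = 73992 + (-160429 + (-32768 + 48120)*(-1/93822)) = 73992 + (-160429 + 15352*(-1/93822)) = 73992 + (-160429 - 404/2469) = 73992 - 396099605/2469 = -213413357/2469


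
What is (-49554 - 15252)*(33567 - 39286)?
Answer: 370625514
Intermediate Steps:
(-49554 - 15252)*(33567 - 39286) = -64806*(-5719) = 370625514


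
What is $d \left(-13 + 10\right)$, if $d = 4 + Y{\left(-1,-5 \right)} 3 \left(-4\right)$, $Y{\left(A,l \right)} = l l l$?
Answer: $-4512$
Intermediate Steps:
$Y{\left(A,l \right)} = l^{3}$ ($Y{\left(A,l \right)} = l^{2} l = l^{3}$)
$d = 1504$ ($d = 4 + \left(-5\right)^{3} \cdot 3 \left(-4\right) = 4 + \left(-125\right) 3 \left(-4\right) = 4 - -1500 = 4 + 1500 = 1504$)
$d \left(-13 + 10\right) = 1504 \left(-13 + 10\right) = 1504 \left(-3\right) = -4512$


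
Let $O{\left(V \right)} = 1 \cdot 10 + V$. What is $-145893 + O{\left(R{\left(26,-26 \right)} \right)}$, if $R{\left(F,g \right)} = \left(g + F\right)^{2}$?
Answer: $-145883$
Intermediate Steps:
$R{\left(F,g \right)} = \left(F + g\right)^{2}$
$O{\left(V \right)} = 10 + V$
$-145893 + O{\left(R{\left(26,-26 \right)} \right)} = -145893 + \left(10 + \left(26 - 26\right)^{2}\right) = -145893 + \left(10 + 0^{2}\right) = -145893 + \left(10 + 0\right) = -145893 + 10 = -145883$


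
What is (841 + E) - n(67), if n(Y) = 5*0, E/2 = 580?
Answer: 2001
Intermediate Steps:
E = 1160 (E = 2*580 = 1160)
n(Y) = 0
(841 + E) - n(67) = (841 + 1160) - 1*0 = 2001 + 0 = 2001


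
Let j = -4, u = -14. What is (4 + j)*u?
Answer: 0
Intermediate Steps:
(4 + j)*u = (4 - 4)*(-14) = 0*(-14) = 0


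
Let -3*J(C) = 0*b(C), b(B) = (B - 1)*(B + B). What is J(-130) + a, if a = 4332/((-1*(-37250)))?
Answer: 2166/18625 ≈ 0.11630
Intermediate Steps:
a = 2166/18625 (a = 4332/37250 = 4332*(1/37250) = 2166/18625 ≈ 0.11630)
b(B) = 2*B*(-1 + B) (b(B) = (-1 + B)*(2*B) = 2*B*(-1 + B))
J(C) = 0 (J(C) = -0*2*C*(-1 + C) = -1/3*0 = 0)
J(-130) + a = 0 + 2166/18625 = 2166/18625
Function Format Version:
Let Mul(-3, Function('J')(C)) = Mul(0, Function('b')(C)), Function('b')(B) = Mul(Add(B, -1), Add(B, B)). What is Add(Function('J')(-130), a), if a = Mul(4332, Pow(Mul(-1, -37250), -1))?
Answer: Rational(2166, 18625) ≈ 0.11630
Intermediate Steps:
a = Rational(2166, 18625) (a = Mul(4332, Pow(37250, -1)) = Mul(4332, Rational(1, 37250)) = Rational(2166, 18625) ≈ 0.11630)
Function('b')(B) = Mul(2, B, Add(-1, B)) (Function('b')(B) = Mul(Add(-1, B), Mul(2, B)) = Mul(2, B, Add(-1, B)))
Function('J')(C) = 0 (Function('J')(C) = Mul(Rational(-1, 3), Mul(0, Mul(2, C, Add(-1, C)))) = Mul(Rational(-1, 3), 0) = 0)
Add(Function('J')(-130), a) = Add(0, Rational(2166, 18625)) = Rational(2166, 18625)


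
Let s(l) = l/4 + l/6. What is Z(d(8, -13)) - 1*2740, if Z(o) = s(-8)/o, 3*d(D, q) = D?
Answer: -10965/4 ≈ -2741.3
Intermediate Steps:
s(l) = 5*l/12 (s(l) = l*(¼) + l*(⅙) = l/4 + l/6 = 5*l/12)
d(D, q) = D/3
Z(o) = -10/(3*o) (Z(o) = ((5/12)*(-8))/o = -10/(3*o))
Z(d(8, -13)) - 1*2740 = -10/(3*((⅓)*8)) - 1*2740 = -10/(3*8/3) - 2740 = -10/3*3/8 - 2740 = -5/4 - 2740 = -10965/4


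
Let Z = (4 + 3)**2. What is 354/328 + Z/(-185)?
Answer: 24709/30340 ≈ 0.81440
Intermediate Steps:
Z = 49 (Z = 7**2 = 49)
354/328 + Z/(-185) = 354/328 + 49/(-185) = 354*(1/328) + 49*(-1/185) = 177/164 - 49/185 = 24709/30340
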